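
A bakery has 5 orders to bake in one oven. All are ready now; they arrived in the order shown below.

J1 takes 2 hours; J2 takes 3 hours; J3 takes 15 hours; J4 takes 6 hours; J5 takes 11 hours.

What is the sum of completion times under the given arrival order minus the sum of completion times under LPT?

-55

FIFO (arrival order): J1 J2 J3 J4 J5.
J1: 0→2
J2: 2→5
J3: 5→20
J4: 20→26
J5: 26→37
Sum = 2+5+20+26+37 = 90.
LPT (decreasing processing time): J3 J5 J4 J2 J1.
J3: 0→15
J5: 15→26
J4: 26→32
J2: 32→35
J1: 35→37
Sum = 15+26+32+35+37 = 145.
Difference = 90 − 145 = -55.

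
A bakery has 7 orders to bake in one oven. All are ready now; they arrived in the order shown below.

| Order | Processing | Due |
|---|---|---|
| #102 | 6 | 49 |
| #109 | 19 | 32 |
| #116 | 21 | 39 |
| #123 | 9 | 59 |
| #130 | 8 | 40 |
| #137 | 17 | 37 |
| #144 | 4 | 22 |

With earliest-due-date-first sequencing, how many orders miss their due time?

EDD (increasing due date): #144 #109 #137 #116 #130 #102 #123.
#144: 0→4, due 22, tardiness 0
#109: 4→23, due 32, tardiness 0
#137: 23→40, due 37, tardiness 3
#116: 40→61, due 39, tardiness 22
#130: 61→69, due 40, tardiness 29
#102: 69→75, due 49, tardiness 26
#123: 75→84, due 59, tardiness 25
Late orders: 5.

5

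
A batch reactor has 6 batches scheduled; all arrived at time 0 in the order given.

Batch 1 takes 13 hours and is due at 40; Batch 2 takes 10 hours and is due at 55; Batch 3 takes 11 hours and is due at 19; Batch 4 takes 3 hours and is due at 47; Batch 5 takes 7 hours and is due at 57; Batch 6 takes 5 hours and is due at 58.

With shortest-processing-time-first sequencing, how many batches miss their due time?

2

SPT (increasing processing time): Batch 4 Batch 6 Batch 5 Batch 2 Batch 3 Batch 1.
Batch 4: 0→3, due 47, tardiness 0
Batch 6: 3→8, due 58, tardiness 0
Batch 5: 8→15, due 57, tardiness 0
Batch 2: 15→25, due 55, tardiness 0
Batch 3: 25→36, due 19, tardiness 17
Batch 1: 36→49, due 40, tardiness 9
Late batches: 2.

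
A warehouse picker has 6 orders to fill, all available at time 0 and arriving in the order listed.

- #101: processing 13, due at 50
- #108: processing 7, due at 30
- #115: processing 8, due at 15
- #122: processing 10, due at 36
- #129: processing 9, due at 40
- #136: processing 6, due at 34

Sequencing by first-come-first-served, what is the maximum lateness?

FIFO (arrival order): #101 #108 #115 #122 #129 #136.
#101: 0→13, due 50, lateness -37
#108: 13→20, due 30, lateness -10
#115: 20→28, due 15, lateness 13
#122: 28→38, due 36, lateness 2
#129: 38→47, due 40, lateness 7
#136: 47→53, due 34, lateness 19
Maximum = 19.

19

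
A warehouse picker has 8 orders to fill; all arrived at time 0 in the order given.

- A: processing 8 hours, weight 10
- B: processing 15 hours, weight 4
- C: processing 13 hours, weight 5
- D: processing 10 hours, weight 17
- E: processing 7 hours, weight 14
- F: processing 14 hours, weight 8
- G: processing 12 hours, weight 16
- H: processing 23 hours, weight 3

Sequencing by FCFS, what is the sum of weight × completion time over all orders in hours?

3982

FIFO (arrival order): A B C D E F G H.
A: finishes 8, weight 10, w·C = 80
B: finishes 23, weight 4, w·C = 92
C: finishes 36, weight 5, w·C = 180
D: finishes 46, weight 17, w·C = 782
E: finishes 53, weight 14, w·C = 742
F: finishes 67, weight 8, w·C = 536
G: finishes 79, weight 16, w·C = 1264
H: finishes 102, weight 3, w·C = 306
Sum = 80+92+180+782+742+536+1264+306 = 3982.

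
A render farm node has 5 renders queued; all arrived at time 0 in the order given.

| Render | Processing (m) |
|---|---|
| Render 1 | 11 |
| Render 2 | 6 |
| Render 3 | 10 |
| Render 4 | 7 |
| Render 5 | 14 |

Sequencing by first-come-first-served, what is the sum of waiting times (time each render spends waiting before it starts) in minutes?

FIFO (arrival order): Render 1 Render 2 Render 3 Render 4 Render 5.
Render 1: waits 0, runs 0→11
Render 2: waits 11, runs 11→17
Render 3: waits 17, runs 17→27
Render 4: waits 27, runs 27→34
Render 5: waits 34, runs 34→48
Sum = 0+11+17+27+34 = 89.

89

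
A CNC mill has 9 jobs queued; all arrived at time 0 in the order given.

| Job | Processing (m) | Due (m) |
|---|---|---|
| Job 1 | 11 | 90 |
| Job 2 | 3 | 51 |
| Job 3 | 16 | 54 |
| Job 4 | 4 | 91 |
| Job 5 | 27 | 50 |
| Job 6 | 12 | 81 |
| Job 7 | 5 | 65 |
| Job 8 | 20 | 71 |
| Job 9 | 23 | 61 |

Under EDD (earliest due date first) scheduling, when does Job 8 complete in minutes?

94

EDD (increasing due date): Job 5 Job 2 Job 3 Job 9 Job 7 Job 8 Job 6 Job 1 Job 4.
Job 5: 0→27
Job 2: 27→30
Job 3: 30→46
Job 9: 46→69
Job 7: 69→74
Job 8: 74→94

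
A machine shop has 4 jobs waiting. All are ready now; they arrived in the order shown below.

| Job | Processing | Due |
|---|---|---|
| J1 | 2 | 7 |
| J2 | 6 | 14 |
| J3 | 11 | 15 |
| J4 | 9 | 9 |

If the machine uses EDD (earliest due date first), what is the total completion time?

EDD (increasing due date): J1 J4 J2 J3.
J1: 0→2
J4: 2→11
J2: 11→17
J3: 17→28
Sum = 2+11+17+28 = 58.

58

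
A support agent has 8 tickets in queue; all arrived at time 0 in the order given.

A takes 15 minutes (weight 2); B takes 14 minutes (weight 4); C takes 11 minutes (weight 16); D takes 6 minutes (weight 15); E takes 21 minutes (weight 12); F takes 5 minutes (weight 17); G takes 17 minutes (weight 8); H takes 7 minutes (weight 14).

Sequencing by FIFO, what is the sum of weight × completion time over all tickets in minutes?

5560

FIFO (arrival order): A B C D E F G H.
A: finishes 15, weight 2, w·C = 30
B: finishes 29, weight 4, w·C = 116
C: finishes 40, weight 16, w·C = 640
D: finishes 46, weight 15, w·C = 690
E: finishes 67, weight 12, w·C = 804
F: finishes 72, weight 17, w·C = 1224
G: finishes 89, weight 8, w·C = 712
H: finishes 96, weight 14, w·C = 1344
Sum = 30+116+640+690+804+1224+712+1344 = 5560.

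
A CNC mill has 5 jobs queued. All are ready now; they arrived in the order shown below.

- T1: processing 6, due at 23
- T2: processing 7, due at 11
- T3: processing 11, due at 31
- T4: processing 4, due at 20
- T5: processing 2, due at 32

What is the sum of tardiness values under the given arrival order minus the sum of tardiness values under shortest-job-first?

FIFO (arrival order): T1 T2 T3 T4 T5.
T1: 0→6, due 23, tardiness 0
T2: 6→13, due 11, tardiness 2
T3: 13→24, due 31, tardiness 0
T4: 24→28, due 20, tardiness 8
T5: 28→30, due 32, tardiness 0
Sum = 0+2+0+8+0 = 10.
SPT (increasing processing time): T5 T4 T1 T2 T3.
T5: 0→2, due 32, tardiness 0
T4: 2→6, due 20, tardiness 0
T1: 6→12, due 23, tardiness 0
T2: 12→19, due 11, tardiness 8
T3: 19→30, due 31, tardiness 0
Sum = 0+0+0+8+0 = 8.
Difference = 10 − 8 = 2.

2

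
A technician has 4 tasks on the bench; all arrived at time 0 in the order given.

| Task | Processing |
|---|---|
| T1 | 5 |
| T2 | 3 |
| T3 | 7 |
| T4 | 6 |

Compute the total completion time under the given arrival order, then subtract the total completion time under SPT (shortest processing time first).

FIFO (arrival order): T1 T2 T3 T4.
T1: 0→5
T2: 5→8
T3: 8→15
T4: 15→21
Sum = 5+8+15+21 = 49.
SPT (increasing processing time): T2 T1 T4 T3.
T2: 0→3
T1: 3→8
T4: 8→14
T3: 14→21
Sum = 3+8+14+21 = 46.
Difference = 49 − 46 = 3.

3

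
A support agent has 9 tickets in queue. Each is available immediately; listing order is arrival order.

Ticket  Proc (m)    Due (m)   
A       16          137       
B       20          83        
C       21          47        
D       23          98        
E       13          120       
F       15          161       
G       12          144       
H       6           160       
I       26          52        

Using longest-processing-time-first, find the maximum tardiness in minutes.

23

LPT (decreasing processing time): I D C B A F E G H.
I: 0→26, due 52, tardiness 0
D: 26→49, due 98, tardiness 0
C: 49→70, due 47, tardiness 23
B: 70→90, due 83, tardiness 7
A: 90→106, due 137, tardiness 0
F: 106→121, due 161, tardiness 0
E: 121→134, due 120, tardiness 14
G: 134→146, due 144, tardiness 2
H: 146→152, due 160, tardiness 0
Maximum = 23.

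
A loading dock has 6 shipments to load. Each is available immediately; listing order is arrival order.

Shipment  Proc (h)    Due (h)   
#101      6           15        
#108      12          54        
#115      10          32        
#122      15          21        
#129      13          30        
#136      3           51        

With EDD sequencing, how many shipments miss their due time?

3

EDD (increasing due date): #101 #122 #129 #115 #136 #108.
#101: 0→6, due 15, tardiness 0
#122: 6→21, due 21, tardiness 0
#129: 21→34, due 30, tardiness 4
#115: 34→44, due 32, tardiness 12
#136: 44→47, due 51, tardiness 0
#108: 47→59, due 54, tardiness 5
Late shipments: 3.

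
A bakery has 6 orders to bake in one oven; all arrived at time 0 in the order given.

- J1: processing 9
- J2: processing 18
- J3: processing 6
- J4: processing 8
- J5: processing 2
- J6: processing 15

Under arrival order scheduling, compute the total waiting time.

FIFO (arrival order): J1 J2 J3 J4 J5 J6.
J1: waits 0, runs 0→9
J2: waits 9, runs 9→27
J3: waits 27, runs 27→33
J4: waits 33, runs 33→41
J5: waits 41, runs 41→43
J6: waits 43, runs 43→58
Sum = 0+9+27+33+41+43 = 153.

153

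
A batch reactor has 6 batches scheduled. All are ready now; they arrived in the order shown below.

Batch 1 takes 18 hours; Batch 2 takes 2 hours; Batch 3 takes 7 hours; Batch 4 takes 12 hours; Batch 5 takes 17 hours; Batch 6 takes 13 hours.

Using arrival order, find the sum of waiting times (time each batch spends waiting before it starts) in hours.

FIFO (arrival order): Batch 1 Batch 2 Batch 3 Batch 4 Batch 5 Batch 6.
Batch 1: waits 0, runs 0→18
Batch 2: waits 18, runs 18→20
Batch 3: waits 20, runs 20→27
Batch 4: waits 27, runs 27→39
Batch 5: waits 39, runs 39→56
Batch 6: waits 56, runs 56→69
Sum = 0+18+20+27+39+56 = 160.

160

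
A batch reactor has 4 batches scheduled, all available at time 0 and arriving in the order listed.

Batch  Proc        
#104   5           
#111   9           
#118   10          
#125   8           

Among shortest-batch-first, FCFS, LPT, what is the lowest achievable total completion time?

72

SPT (increasing processing time): #104 #125 #111 #118.
#104: 0→5
#125: 5→13
#111: 13→22
#118: 22→32
Sum = 5+13+22+32 = 72.
FIFO (arrival order): #104 #111 #118 #125.
#104: 0→5
#111: 5→14
#118: 14→24
#125: 24→32
Sum = 5+14+24+32 = 75.
LPT (decreasing processing time): #118 #111 #125 #104.
#118: 0→10
#111: 10→19
#125: 19→27
#104: 27→32
Sum = 10+19+27+32 = 88.
SPT 72, FIFO 75, LPT 88 → minimum 72.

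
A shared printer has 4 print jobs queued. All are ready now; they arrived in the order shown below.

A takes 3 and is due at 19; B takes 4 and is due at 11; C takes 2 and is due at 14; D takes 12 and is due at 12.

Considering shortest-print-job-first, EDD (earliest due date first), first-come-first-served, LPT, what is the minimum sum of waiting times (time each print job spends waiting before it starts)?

SPT (increasing processing time): C A B D.
C: waits 0, runs 0→2
A: waits 2, runs 2→5
B: waits 5, runs 5→9
D: waits 9, runs 9→21
Sum = 0+2+5+9 = 16.
EDD (increasing due date): B D C A.
B: waits 0, runs 0→4
D: waits 4, runs 4→16
C: waits 16, runs 16→18
A: waits 18, runs 18→21
Sum = 0+4+16+18 = 38.
FIFO (arrival order): A B C D.
A: waits 0, runs 0→3
B: waits 3, runs 3→7
C: waits 7, runs 7→9
D: waits 9, runs 9→21
Sum = 0+3+7+9 = 19.
LPT (decreasing processing time): D B A C.
D: waits 0, runs 0→12
B: waits 12, runs 12→16
A: waits 16, runs 16→19
C: waits 19, runs 19→21
Sum = 0+12+16+19 = 47.
SPT 16, EDD 38, FIFO 19, LPT 47 → minimum 16.

16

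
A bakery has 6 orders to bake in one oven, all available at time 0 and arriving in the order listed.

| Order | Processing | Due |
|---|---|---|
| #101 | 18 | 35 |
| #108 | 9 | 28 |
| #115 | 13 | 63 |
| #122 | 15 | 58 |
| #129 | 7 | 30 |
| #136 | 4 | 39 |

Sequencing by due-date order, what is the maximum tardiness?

EDD (increasing due date): #108 #129 #101 #136 #122 #115.
#108: 0→9, due 28, tardiness 0
#129: 9→16, due 30, tardiness 0
#101: 16→34, due 35, tardiness 0
#136: 34→38, due 39, tardiness 0
#122: 38→53, due 58, tardiness 0
#115: 53→66, due 63, tardiness 3
Maximum = 3.

3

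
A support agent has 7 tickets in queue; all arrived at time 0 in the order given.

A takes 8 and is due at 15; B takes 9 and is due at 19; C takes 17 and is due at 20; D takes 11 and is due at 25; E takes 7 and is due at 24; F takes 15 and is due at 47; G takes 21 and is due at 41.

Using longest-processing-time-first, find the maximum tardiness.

LPT (decreasing processing time): G C F D B A E.
G: 0→21, due 41, tardiness 0
C: 21→38, due 20, tardiness 18
F: 38→53, due 47, tardiness 6
D: 53→64, due 25, tardiness 39
B: 64→73, due 19, tardiness 54
A: 73→81, due 15, tardiness 66
E: 81→88, due 24, tardiness 64
Maximum = 66.

66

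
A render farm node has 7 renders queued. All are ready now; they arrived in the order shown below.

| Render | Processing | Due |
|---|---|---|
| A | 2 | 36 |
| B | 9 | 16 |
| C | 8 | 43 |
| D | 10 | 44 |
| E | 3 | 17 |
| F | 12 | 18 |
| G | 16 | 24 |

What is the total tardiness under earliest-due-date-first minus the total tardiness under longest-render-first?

-67

EDD (increasing due date): B E F G A C D.
B: 0→9, due 16, tardiness 0
E: 9→12, due 17, tardiness 0
F: 12→24, due 18, tardiness 6
G: 24→40, due 24, tardiness 16
A: 40→42, due 36, tardiness 6
C: 42→50, due 43, tardiness 7
D: 50→60, due 44, tardiness 16
Sum = 0+0+6+16+6+7+16 = 51.
LPT (decreasing processing time): G F D B C E A.
G: 0→16, due 24, tardiness 0
F: 16→28, due 18, tardiness 10
D: 28→38, due 44, tardiness 0
B: 38→47, due 16, tardiness 31
C: 47→55, due 43, tardiness 12
E: 55→58, due 17, tardiness 41
A: 58→60, due 36, tardiness 24
Sum = 0+10+0+31+12+41+24 = 118.
Difference = 51 − 118 = -67.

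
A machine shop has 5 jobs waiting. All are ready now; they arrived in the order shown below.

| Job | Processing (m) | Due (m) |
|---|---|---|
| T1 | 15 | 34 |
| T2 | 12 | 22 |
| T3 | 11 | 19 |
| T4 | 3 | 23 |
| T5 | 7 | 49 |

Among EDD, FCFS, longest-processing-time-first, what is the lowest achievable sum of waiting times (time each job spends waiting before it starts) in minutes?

EDD (increasing due date): T3 T2 T4 T1 T5.
T3: waits 0, runs 0→11
T2: waits 11, runs 11→23
T4: waits 23, runs 23→26
T1: waits 26, runs 26→41
T5: waits 41, runs 41→48
Sum = 0+11+23+26+41 = 101.
FIFO (arrival order): T1 T2 T3 T4 T5.
T1: waits 0, runs 0→15
T2: waits 15, runs 15→27
T3: waits 27, runs 27→38
T4: waits 38, runs 38→41
T5: waits 41, runs 41→48
Sum = 0+15+27+38+41 = 121.
LPT (decreasing processing time): T1 T2 T3 T5 T4.
T1: waits 0, runs 0→15
T2: waits 15, runs 15→27
T3: waits 27, runs 27→38
T5: waits 38, runs 38→45
T4: waits 45, runs 45→48
Sum = 0+15+27+38+45 = 125.
EDD 101, FIFO 121, LPT 125 → minimum 101.

101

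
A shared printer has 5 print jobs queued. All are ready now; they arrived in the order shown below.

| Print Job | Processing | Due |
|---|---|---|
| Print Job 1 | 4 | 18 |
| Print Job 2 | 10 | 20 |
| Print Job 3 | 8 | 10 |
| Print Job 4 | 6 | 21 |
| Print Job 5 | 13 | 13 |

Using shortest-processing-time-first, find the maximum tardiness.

SPT (increasing processing time): Print Job 1 Print Job 4 Print Job 3 Print Job 2 Print Job 5.
Print Job 1: 0→4, due 18, tardiness 0
Print Job 4: 4→10, due 21, tardiness 0
Print Job 3: 10→18, due 10, tardiness 8
Print Job 2: 18→28, due 20, tardiness 8
Print Job 5: 28→41, due 13, tardiness 28
Maximum = 28.

28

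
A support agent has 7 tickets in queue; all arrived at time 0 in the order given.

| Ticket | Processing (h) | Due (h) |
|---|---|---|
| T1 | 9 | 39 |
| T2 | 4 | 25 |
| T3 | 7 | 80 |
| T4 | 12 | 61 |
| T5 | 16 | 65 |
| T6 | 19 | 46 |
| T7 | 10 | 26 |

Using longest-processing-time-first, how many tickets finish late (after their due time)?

3

LPT (decreasing processing time): T6 T5 T4 T7 T1 T3 T2.
T6: 0→19, due 46, tardiness 0
T5: 19→35, due 65, tardiness 0
T4: 35→47, due 61, tardiness 0
T7: 47→57, due 26, tardiness 31
T1: 57→66, due 39, tardiness 27
T3: 66→73, due 80, tardiness 0
T2: 73→77, due 25, tardiness 52
Late tickets: 3.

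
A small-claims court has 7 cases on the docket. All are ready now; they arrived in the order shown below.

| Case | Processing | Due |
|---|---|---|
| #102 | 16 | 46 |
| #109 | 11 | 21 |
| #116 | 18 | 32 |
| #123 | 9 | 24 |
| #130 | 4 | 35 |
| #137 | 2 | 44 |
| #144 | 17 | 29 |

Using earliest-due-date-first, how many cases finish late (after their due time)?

EDD (increasing due date): #109 #123 #144 #116 #130 #137 #102.
#109: 0→11, due 21, tardiness 0
#123: 11→20, due 24, tardiness 0
#144: 20→37, due 29, tardiness 8
#116: 37→55, due 32, tardiness 23
#130: 55→59, due 35, tardiness 24
#137: 59→61, due 44, tardiness 17
#102: 61→77, due 46, tardiness 31
Late cases: 5.

5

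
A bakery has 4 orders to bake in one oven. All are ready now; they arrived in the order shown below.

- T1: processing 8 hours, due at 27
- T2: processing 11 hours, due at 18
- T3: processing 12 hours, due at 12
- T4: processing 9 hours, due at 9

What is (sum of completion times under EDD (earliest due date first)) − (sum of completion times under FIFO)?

4

EDD (increasing due date): T4 T3 T2 T1.
T4: 0→9
T3: 9→21
T2: 21→32
T1: 32→40
Sum = 9+21+32+40 = 102.
FIFO (arrival order): T1 T2 T3 T4.
T1: 0→8
T2: 8→19
T3: 19→31
T4: 31→40
Sum = 8+19+31+40 = 98.
Difference = 102 − 98 = 4.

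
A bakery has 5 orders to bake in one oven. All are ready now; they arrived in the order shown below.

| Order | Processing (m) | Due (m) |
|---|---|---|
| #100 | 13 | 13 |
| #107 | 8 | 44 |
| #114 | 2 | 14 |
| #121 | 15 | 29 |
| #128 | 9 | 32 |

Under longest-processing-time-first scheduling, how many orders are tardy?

LPT (decreasing processing time): #121 #100 #128 #107 #114.
#121: 0→15, due 29, tardiness 0
#100: 15→28, due 13, tardiness 15
#128: 28→37, due 32, tardiness 5
#107: 37→45, due 44, tardiness 1
#114: 45→47, due 14, tardiness 33
Late orders: 4.

4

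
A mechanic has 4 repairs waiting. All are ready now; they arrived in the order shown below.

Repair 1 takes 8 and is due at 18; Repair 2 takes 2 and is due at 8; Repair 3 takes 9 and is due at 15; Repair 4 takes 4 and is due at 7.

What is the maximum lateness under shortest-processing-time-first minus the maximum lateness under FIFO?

SPT (increasing processing time): Repair 2 Repair 4 Repair 1 Repair 3.
Repair 2: 0→2, due 8, lateness -6
Repair 4: 2→6, due 7, lateness -1
Repair 1: 6→14, due 18, lateness -4
Repair 3: 14→23, due 15, lateness 8
Maximum = 8.
FIFO (arrival order): Repair 1 Repair 2 Repair 3 Repair 4.
Repair 1: 0→8, due 18, lateness -10
Repair 2: 8→10, due 8, lateness 2
Repair 3: 10→19, due 15, lateness 4
Repair 4: 19→23, due 7, lateness 16
Maximum = 16.
Difference = 8 − 16 = -8.

-8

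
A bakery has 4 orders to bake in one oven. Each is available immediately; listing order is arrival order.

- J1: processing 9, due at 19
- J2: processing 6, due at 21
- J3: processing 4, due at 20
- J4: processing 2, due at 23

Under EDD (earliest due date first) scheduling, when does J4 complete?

EDD (increasing due date): J1 J3 J2 J4.
J1: 0→9
J3: 9→13
J2: 13→19
J4: 19→21

21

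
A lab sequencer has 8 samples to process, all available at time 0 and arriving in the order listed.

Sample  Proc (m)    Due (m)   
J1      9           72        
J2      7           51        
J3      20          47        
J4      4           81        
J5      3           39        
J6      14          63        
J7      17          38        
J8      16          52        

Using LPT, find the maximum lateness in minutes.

51

LPT (decreasing processing time): J3 J7 J8 J6 J1 J2 J4 J5.
J3: 0→20, due 47, lateness -27
J7: 20→37, due 38, lateness -1
J8: 37→53, due 52, lateness 1
J6: 53→67, due 63, lateness 4
J1: 67→76, due 72, lateness 4
J2: 76→83, due 51, lateness 32
J4: 83→87, due 81, lateness 6
J5: 87→90, due 39, lateness 51
Maximum = 51.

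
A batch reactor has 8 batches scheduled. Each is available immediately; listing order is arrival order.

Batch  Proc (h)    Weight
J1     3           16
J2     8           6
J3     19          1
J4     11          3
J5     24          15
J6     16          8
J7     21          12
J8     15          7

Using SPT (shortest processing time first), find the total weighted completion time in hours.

3806

SPT (increasing processing time): J1 J2 J4 J8 J6 J3 J7 J5.
J1: finishes 3, weight 16, w·C = 48
J2: finishes 11, weight 6, w·C = 66
J4: finishes 22, weight 3, w·C = 66
J8: finishes 37, weight 7, w·C = 259
J6: finishes 53, weight 8, w·C = 424
J3: finishes 72, weight 1, w·C = 72
J7: finishes 93, weight 12, w·C = 1116
J5: finishes 117, weight 15, w·C = 1755
Sum = 48+66+66+259+424+72+1116+1755 = 3806.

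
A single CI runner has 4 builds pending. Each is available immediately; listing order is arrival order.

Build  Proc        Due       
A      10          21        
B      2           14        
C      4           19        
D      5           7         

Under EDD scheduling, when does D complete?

EDD (increasing due date): D B C A.
D: 0→5

5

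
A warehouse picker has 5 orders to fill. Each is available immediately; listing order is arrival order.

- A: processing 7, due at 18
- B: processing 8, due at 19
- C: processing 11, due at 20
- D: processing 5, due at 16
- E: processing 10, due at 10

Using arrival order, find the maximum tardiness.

31

FIFO (arrival order): A B C D E.
A: 0→7, due 18, tardiness 0
B: 7→15, due 19, tardiness 0
C: 15→26, due 20, tardiness 6
D: 26→31, due 16, tardiness 15
E: 31→41, due 10, tardiness 31
Maximum = 31.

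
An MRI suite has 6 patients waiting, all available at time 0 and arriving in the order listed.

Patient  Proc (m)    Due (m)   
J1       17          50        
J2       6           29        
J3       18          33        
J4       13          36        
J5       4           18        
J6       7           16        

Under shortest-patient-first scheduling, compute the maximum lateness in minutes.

32

SPT (increasing processing time): J5 J2 J6 J4 J1 J3.
J5: 0→4, due 18, lateness -14
J2: 4→10, due 29, lateness -19
J6: 10→17, due 16, lateness 1
J4: 17→30, due 36, lateness -6
J1: 30→47, due 50, lateness -3
J3: 47→65, due 33, lateness 32
Maximum = 32.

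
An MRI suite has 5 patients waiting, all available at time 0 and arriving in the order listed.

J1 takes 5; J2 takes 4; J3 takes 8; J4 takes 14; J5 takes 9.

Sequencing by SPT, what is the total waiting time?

SPT (increasing processing time): J2 J1 J3 J5 J4.
J2: waits 0, runs 0→4
J1: waits 4, runs 4→9
J3: waits 9, runs 9→17
J5: waits 17, runs 17→26
J4: waits 26, runs 26→40
Sum = 0+4+9+17+26 = 56.

56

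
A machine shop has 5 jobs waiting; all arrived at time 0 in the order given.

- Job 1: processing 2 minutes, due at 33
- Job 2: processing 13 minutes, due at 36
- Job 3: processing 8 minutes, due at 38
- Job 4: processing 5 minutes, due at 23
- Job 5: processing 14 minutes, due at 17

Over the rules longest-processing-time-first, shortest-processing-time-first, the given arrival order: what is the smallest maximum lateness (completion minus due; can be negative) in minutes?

LPT (decreasing processing time): Job 5 Job 2 Job 3 Job 4 Job 1.
Job 5: 0→14, due 17, lateness -3
Job 2: 14→27, due 36, lateness -9
Job 3: 27→35, due 38, lateness -3
Job 4: 35→40, due 23, lateness 17
Job 1: 40→42, due 33, lateness 9
Maximum = 17.
SPT (increasing processing time): Job 1 Job 4 Job 3 Job 2 Job 5.
Job 1: 0→2, due 33, lateness -31
Job 4: 2→7, due 23, lateness -16
Job 3: 7→15, due 38, lateness -23
Job 2: 15→28, due 36, lateness -8
Job 5: 28→42, due 17, lateness 25
Maximum = 25.
FIFO (arrival order): Job 1 Job 2 Job 3 Job 4 Job 5.
Job 1: 0→2, due 33, lateness -31
Job 2: 2→15, due 36, lateness -21
Job 3: 15→23, due 38, lateness -15
Job 4: 23→28, due 23, lateness 5
Job 5: 28→42, due 17, lateness 25
Maximum = 25.
LPT 17, SPT 25, FIFO 25 → minimum 17.

17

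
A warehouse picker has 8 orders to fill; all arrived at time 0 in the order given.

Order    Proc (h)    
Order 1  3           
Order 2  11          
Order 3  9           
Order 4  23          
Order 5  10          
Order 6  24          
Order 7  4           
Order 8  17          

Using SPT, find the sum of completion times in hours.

321

SPT (increasing processing time): Order 1 Order 7 Order 3 Order 5 Order 2 Order 8 Order 4 Order 6.
Order 1: 0→3
Order 7: 3→7
Order 3: 7→16
Order 5: 16→26
Order 2: 26→37
Order 8: 37→54
Order 4: 54→77
Order 6: 77→101
Sum = 3+7+16+26+37+54+77+101 = 321.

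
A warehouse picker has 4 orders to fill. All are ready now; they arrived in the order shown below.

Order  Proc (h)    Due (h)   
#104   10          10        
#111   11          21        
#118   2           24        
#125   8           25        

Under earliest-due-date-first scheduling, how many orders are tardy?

1

EDD (increasing due date): #104 #111 #118 #125.
#104: 0→10, due 10, tardiness 0
#111: 10→21, due 21, tardiness 0
#118: 21→23, due 24, tardiness 0
#125: 23→31, due 25, tardiness 6
Late orders: 1.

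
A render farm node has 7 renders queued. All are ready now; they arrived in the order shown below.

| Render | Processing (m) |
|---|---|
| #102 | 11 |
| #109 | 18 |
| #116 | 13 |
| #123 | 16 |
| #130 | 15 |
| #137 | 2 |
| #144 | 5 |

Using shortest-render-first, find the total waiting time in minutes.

166

SPT (increasing processing time): #137 #144 #102 #116 #130 #123 #109.
#137: waits 0, runs 0→2
#144: waits 2, runs 2→7
#102: waits 7, runs 7→18
#116: waits 18, runs 18→31
#130: waits 31, runs 31→46
#123: waits 46, runs 46→62
#109: waits 62, runs 62→80
Sum = 0+2+7+18+31+46+62 = 166.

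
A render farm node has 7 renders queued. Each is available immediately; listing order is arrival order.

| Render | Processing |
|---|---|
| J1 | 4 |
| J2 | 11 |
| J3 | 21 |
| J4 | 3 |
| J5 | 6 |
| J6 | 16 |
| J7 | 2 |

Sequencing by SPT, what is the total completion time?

SPT (increasing processing time): J7 J4 J1 J5 J2 J6 J3.
J7: 0→2
J4: 2→5
J1: 5→9
J5: 9→15
J2: 15→26
J6: 26→42
J3: 42→63
Sum = 2+5+9+15+26+42+63 = 162.

162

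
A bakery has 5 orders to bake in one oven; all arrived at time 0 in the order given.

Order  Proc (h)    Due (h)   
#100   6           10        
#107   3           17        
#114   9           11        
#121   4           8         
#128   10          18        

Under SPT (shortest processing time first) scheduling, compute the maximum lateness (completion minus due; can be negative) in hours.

14

SPT (increasing processing time): #107 #121 #100 #114 #128.
#107: 0→3, due 17, lateness -14
#121: 3→7, due 8, lateness -1
#100: 7→13, due 10, lateness 3
#114: 13→22, due 11, lateness 11
#128: 22→32, due 18, lateness 14
Maximum = 14.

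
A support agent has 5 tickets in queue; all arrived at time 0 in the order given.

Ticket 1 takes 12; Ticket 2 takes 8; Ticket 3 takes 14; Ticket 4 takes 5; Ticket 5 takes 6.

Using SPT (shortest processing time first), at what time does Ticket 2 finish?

SPT (increasing processing time): Ticket 4 Ticket 5 Ticket 2 Ticket 1 Ticket 3.
Ticket 4: 0→5
Ticket 5: 5→11
Ticket 2: 11→19

19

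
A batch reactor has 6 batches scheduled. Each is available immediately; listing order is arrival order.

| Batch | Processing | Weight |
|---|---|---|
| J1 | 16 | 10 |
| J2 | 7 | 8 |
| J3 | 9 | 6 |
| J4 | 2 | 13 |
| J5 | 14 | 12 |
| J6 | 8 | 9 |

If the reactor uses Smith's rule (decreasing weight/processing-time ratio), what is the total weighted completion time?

WSPT (decreasing weight/processing-time ratio): J4 J2 J6 J5 J3 J1.
J4: finishes 2, weight 13, w·C = 26
J2: finishes 9, weight 8, w·C = 72
J6: finishes 17, weight 9, w·C = 153
J5: finishes 31, weight 12, w·C = 372
J3: finishes 40, weight 6, w·C = 240
J1: finishes 56, weight 10, w·C = 560
Sum = 26+72+153+372+240+560 = 1423.

1423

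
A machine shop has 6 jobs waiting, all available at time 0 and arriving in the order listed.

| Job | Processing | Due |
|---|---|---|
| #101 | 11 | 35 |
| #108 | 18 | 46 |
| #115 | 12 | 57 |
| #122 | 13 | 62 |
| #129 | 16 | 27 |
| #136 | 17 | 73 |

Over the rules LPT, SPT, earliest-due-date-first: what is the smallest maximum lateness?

LPT (decreasing processing time): #108 #136 #129 #122 #115 #101.
#108: 0→18, due 46, lateness -28
#136: 18→35, due 73, lateness -38
#129: 35→51, due 27, lateness 24
#122: 51→64, due 62, lateness 2
#115: 64→76, due 57, lateness 19
#101: 76→87, due 35, lateness 52
Maximum = 52.
SPT (increasing processing time): #101 #115 #122 #129 #136 #108.
#101: 0→11, due 35, lateness -24
#115: 11→23, due 57, lateness -34
#122: 23→36, due 62, lateness -26
#129: 36→52, due 27, lateness 25
#136: 52→69, due 73, lateness -4
#108: 69→87, due 46, lateness 41
Maximum = 41.
EDD (increasing due date): #129 #101 #108 #115 #122 #136.
#129: 0→16, due 27, lateness -11
#101: 16→27, due 35, lateness -8
#108: 27→45, due 46, lateness -1
#115: 45→57, due 57, lateness 0
#122: 57→70, due 62, lateness 8
#136: 70→87, due 73, lateness 14
Maximum = 14.
LPT 52, SPT 41, EDD 14 → minimum 14.

14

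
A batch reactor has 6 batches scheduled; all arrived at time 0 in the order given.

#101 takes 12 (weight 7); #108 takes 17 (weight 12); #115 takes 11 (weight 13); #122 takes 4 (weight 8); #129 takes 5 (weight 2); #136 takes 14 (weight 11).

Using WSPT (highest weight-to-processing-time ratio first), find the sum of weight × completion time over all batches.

1630

WSPT (decreasing weight/processing-time ratio): #122 #115 #136 #108 #101 #129.
#122: finishes 4, weight 8, w·C = 32
#115: finishes 15, weight 13, w·C = 195
#136: finishes 29, weight 11, w·C = 319
#108: finishes 46, weight 12, w·C = 552
#101: finishes 58, weight 7, w·C = 406
#129: finishes 63, weight 2, w·C = 126
Sum = 32+195+319+552+406+126 = 1630.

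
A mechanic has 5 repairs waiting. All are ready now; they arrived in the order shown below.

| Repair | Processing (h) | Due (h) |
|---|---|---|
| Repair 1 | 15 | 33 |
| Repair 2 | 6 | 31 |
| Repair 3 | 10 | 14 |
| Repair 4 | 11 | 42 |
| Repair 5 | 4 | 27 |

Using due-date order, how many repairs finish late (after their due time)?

EDD (increasing due date): Repair 3 Repair 5 Repair 2 Repair 1 Repair 4.
Repair 3: 0→10, due 14, tardiness 0
Repair 5: 10→14, due 27, tardiness 0
Repair 2: 14→20, due 31, tardiness 0
Repair 1: 20→35, due 33, tardiness 2
Repair 4: 35→46, due 42, tardiness 4
Late repairs: 2.

2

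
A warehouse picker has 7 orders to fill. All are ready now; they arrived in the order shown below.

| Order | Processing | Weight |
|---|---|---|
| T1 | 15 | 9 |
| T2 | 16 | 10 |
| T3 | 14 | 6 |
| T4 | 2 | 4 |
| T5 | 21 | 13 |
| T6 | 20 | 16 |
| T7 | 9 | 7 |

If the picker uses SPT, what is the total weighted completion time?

SPT (increasing processing time): T4 T7 T3 T1 T2 T6 T5.
T4: finishes 2, weight 4, w·C = 8
T7: finishes 11, weight 7, w·C = 77
T3: finishes 25, weight 6, w·C = 150
T1: finishes 40, weight 9, w·C = 360
T2: finishes 56, weight 10, w·C = 560
T6: finishes 76, weight 16, w·C = 1216
T5: finishes 97, weight 13, w·C = 1261
Sum = 8+77+150+360+560+1216+1261 = 3632.

3632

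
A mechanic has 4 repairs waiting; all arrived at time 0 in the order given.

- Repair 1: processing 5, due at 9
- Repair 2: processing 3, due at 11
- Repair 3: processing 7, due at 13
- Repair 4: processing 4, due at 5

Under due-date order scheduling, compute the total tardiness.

7

EDD (increasing due date): Repair 4 Repair 1 Repair 2 Repair 3.
Repair 4: 0→4, due 5, tardiness 0
Repair 1: 4→9, due 9, tardiness 0
Repair 2: 9→12, due 11, tardiness 1
Repair 3: 12→19, due 13, tardiness 6
Sum = 0+0+1+6 = 7.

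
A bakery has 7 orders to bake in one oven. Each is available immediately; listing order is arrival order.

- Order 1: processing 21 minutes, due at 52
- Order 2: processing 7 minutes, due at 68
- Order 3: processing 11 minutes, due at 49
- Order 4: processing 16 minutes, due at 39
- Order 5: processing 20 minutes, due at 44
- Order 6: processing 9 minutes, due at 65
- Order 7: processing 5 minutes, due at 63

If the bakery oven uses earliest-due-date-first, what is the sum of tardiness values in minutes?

EDD (increasing due date): Order 4 Order 5 Order 3 Order 1 Order 7 Order 6 Order 2.
Order 4: 0→16, due 39, tardiness 0
Order 5: 16→36, due 44, tardiness 0
Order 3: 36→47, due 49, tardiness 0
Order 1: 47→68, due 52, tardiness 16
Order 7: 68→73, due 63, tardiness 10
Order 6: 73→82, due 65, tardiness 17
Order 2: 82→89, due 68, tardiness 21
Sum = 0+0+0+16+10+17+21 = 64.

64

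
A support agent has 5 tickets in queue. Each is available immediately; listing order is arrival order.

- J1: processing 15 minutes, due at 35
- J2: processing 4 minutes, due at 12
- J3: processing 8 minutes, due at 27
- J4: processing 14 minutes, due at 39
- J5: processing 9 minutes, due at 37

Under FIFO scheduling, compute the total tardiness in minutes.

22

FIFO (arrival order): J1 J2 J3 J4 J5.
J1: 0→15, due 35, tardiness 0
J2: 15→19, due 12, tardiness 7
J3: 19→27, due 27, tardiness 0
J4: 27→41, due 39, tardiness 2
J5: 41→50, due 37, tardiness 13
Sum = 0+7+0+2+13 = 22.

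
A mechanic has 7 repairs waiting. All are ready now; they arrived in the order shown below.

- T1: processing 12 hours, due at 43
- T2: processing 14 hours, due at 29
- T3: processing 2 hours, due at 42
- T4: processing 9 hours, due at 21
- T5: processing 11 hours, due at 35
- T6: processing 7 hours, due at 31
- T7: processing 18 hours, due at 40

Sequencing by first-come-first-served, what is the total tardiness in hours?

86

FIFO (arrival order): T1 T2 T3 T4 T5 T6 T7.
T1: 0→12, due 43, tardiness 0
T2: 12→26, due 29, tardiness 0
T3: 26→28, due 42, tardiness 0
T4: 28→37, due 21, tardiness 16
T5: 37→48, due 35, tardiness 13
T6: 48→55, due 31, tardiness 24
T7: 55→73, due 40, tardiness 33
Sum = 0+0+0+16+13+24+33 = 86.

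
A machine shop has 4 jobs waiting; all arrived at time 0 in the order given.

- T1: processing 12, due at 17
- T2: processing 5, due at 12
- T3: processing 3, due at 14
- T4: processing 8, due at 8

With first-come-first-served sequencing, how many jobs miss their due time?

3

FIFO (arrival order): T1 T2 T3 T4.
T1: 0→12, due 17, tardiness 0
T2: 12→17, due 12, tardiness 5
T3: 17→20, due 14, tardiness 6
T4: 20→28, due 8, tardiness 20
Late jobs: 3.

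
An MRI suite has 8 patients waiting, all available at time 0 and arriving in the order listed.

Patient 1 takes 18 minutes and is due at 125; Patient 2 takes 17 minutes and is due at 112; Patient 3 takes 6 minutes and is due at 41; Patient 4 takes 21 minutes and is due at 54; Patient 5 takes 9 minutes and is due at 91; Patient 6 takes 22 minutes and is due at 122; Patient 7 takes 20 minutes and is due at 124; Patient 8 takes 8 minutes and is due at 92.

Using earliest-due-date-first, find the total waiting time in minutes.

360

EDD (increasing due date): Patient 3 Patient 4 Patient 5 Patient 8 Patient 2 Patient 6 Patient 7 Patient 1.
Patient 3: waits 0, runs 0→6
Patient 4: waits 6, runs 6→27
Patient 5: waits 27, runs 27→36
Patient 8: waits 36, runs 36→44
Patient 2: waits 44, runs 44→61
Patient 6: waits 61, runs 61→83
Patient 7: waits 83, runs 83→103
Patient 1: waits 103, runs 103→121
Sum = 0+6+27+36+44+61+83+103 = 360.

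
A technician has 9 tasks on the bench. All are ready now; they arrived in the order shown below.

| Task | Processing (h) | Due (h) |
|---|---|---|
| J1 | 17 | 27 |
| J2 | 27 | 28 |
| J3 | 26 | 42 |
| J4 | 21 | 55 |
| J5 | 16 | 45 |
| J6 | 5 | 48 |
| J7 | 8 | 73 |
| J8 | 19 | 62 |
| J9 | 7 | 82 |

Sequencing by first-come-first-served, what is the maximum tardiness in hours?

FIFO (arrival order): J1 J2 J3 J4 J5 J6 J7 J8 J9.
J1: 0→17, due 27, tardiness 0
J2: 17→44, due 28, tardiness 16
J3: 44→70, due 42, tardiness 28
J4: 70→91, due 55, tardiness 36
J5: 91→107, due 45, tardiness 62
J6: 107→112, due 48, tardiness 64
J7: 112→120, due 73, tardiness 47
J8: 120→139, due 62, tardiness 77
J9: 139→146, due 82, tardiness 64
Maximum = 77.

77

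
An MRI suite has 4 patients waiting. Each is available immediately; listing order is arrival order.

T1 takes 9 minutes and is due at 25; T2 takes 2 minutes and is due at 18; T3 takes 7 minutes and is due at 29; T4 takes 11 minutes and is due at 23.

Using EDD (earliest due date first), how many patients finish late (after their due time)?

0

EDD (increasing due date): T2 T4 T1 T3.
T2: 0→2, due 18, tardiness 0
T4: 2→13, due 23, tardiness 0
T1: 13→22, due 25, tardiness 0
T3: 22→29, due 29, tardiness 0
Late patients: 0.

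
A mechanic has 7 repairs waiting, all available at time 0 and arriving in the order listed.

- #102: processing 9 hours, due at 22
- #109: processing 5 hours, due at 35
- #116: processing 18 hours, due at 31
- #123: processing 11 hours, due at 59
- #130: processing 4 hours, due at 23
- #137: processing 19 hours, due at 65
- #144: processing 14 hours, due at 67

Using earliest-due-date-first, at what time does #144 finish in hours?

EDD (increasing due date): #102 #130 #116 #109 #123 #137 #144.
#102: 0→9
#130: 9→13
#116: 13→31
#109: 31→36
#123: 36→47
#137: 47→66
#144: 66→80

80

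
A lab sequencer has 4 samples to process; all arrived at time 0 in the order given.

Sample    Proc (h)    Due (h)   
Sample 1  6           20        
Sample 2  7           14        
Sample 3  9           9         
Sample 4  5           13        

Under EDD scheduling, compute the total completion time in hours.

71

EDD (increasing due date): Sample 3 Sample 4 Sample 2 Sample 1.
Sample 3: 0→9
Sample 4: 9→14
Sample 2: 14→21
Sample 1: 21→27
Sum = 9+14+21+27 = 71.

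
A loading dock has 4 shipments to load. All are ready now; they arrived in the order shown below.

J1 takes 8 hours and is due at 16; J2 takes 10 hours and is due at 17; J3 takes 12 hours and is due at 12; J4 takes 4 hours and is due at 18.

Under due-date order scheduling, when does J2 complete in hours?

30

EDD (increasing due date): J3 J1 J2 J4.
J3: 0→12
J1: 12→20
J2: 20→30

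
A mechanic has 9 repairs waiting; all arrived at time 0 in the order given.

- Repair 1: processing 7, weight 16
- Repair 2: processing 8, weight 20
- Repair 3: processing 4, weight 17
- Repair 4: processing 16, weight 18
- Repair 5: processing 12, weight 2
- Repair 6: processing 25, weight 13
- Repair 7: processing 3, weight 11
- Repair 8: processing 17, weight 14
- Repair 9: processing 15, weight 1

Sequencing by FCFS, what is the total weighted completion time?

4615

FIFO (arrival order): Repair 1 Repair 2 Repair 3 Repair 4 Repair 5 Repair 6 Repair 7 Repair 8 Repair 9.
Repair 1: finishes 7, weight 16, w·C = 112
Repair 2: finishes 15, weight 20, w·C = 300
Repair 3: finishes 19, weight 17, w·C = 323
Repair 4: finishes 35, weight 18, w·C = 630
Repair 5: finishes 47, weight 2, w·C = 94
Repair 6: finishes 72, weight 13, w·C = 936
Repair 7: finishes 75, weight 11, w·C = 825
Repair 8: finishes 92, weight 14, w·C = 1288
Repair 9: finishes 107, weight 1, w·C = 107
Sum = 112+300+323+630+94+936+825+1288+107 = 4615.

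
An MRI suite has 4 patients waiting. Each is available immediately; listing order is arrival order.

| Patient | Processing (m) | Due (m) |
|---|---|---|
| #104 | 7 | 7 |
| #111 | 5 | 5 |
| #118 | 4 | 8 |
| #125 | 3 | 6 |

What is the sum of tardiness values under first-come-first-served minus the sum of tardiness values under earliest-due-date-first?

FIFO (arrival order): #104 #111 #118 #125.
#104: 0→7, due 7, tardiness 0
#111: 7→12, due 5, tardiness 7
#118: 12→16, due 8, tardiness 8
#125: 16→19, due 6, tardiness 13
Sum = 0+7+8+13 = 28.
EDD (increasing due date): #111 #125 #104 #118.
#111: 0→5, due 5, tardiness 0
#125: 5→8, due 6, tardiness 2
#104: 8→15, due 7, tardiness 8
#118: 15→19, due 8, tardiness 11
Sum = 0+2+8+11 = 21.
Difference = 28 − 21 = 7.

7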